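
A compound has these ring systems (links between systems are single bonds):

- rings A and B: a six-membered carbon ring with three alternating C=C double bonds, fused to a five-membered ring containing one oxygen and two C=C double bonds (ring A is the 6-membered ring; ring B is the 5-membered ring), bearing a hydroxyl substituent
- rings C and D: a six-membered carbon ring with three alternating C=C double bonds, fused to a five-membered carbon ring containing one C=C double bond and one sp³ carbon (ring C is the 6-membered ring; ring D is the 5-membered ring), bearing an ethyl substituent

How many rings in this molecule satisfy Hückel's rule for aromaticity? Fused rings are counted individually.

Rings A and B form a fused bicyclic system (with one oxygen) with 9 sp² atoms and 10 π electrons from ring double bonds plus a heteroatom lone pair. 10 = 4(2)+2, so the system is aromatic and both rings count as aromatic (benzofuran).
Ring C has a continuous p-orbital overlap around the ring; 3 ring double bonds give 6 π electrons. 6 = 4(1)+2, so ring C is aromatic (benzene ring).
Ring D has one sp³ carbon, so it is not fully conjugated — not aromatic (cyclopentene ring).
Aromatic: A, B, C. Total: 3.

3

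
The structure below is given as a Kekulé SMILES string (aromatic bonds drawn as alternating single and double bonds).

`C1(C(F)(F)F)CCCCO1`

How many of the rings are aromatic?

The SMILES encodes a six-membered saturated ring of five carbons and one oxygen.
The 6-membered ring with one oxygen has only sp³ atoms, so it is not fully conjugated — not aromatic (tetrahydropyran).

0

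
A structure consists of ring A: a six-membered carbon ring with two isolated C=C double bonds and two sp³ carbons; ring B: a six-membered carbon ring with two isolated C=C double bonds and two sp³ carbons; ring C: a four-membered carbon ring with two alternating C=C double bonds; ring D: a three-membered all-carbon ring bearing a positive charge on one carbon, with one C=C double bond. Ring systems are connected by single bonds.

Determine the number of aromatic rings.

Ring A has two sp³ carbons, so it is not fully conjugated — not aromatic (1,4-cyclohexadiene).
Ring B has two sp³ carbons, so it is not fully conjugated — not aromatic (1,4-cyclohexadiene).
Ring C has only sp² ring atoms; a planar conformation would have a fully conjugated π system of 4 electrons. But 4 = 4(1), which is 4n not 4n+2, so ring C is not aromatic (cyclobutadiene) — cyclobutadiene is antiaromatic and distorts to a rectangle.
Ring D has a continuous p-orbital overlap around the ring; 1 ring double bond (2 π electrons) plus the carbocation's empty p orbital (0, but keeps the ring conjugated) give 2 π electrons. Since 2 = 4n+2 (n=0), ring D is aromatic (cyclopropenyl cation).
Aromatic: D. Total: 1.

1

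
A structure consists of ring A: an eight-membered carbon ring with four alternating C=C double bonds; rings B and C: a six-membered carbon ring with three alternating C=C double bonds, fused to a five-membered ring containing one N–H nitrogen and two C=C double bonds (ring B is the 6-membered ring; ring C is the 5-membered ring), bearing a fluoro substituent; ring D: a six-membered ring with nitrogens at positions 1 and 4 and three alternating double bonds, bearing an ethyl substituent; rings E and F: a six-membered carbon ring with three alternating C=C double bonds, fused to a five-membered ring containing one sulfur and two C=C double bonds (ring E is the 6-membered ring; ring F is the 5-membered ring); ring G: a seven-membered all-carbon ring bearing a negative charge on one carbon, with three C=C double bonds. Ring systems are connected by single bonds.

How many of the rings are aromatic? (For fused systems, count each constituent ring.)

Ring A has only sp² ring atoms; a planar conformation would have a fully conjugated π system of 8 electrons. But 8 = 4(2), which is 4n not 4n+2, so ring A is not aromatic (cyclooctatetraene) — cyclooctatetraene distorts into a non-planar tub to avoid antiaromaticity.
Rings B and C form a fused bicyclic system (with one N–H) with 9 sp² atoms and 10 π electrons from ring double bonds plus a heteroatom lone pair. 10 = 4(2)+2, so the system is aromatic and both rings count as aromatic (indole).
Ring D is planar and fully conjugated; 3 ring double bonds give 6 π electrons. 6 = 4(1)+2, so ring D is aromatic (pyrazine).
Rings E and F form a fused bicyclic system (with one sulfur) with 9 sp² atoms and 10 π electrons from ring double bonds plus a heteroatom lone pair. 10 = 4(2)+2, so the system is aromatic and both rings count as aromatic (benzothiophene).
Ring G has only sp² ring atoms; a planar conformation would have a fully conjugated π system of 8 electrons. But 8 = 4(2), which is 4n not 4n+2, so ring G is not aromatic (cycloheptatrienyl anion).
Aromatic: B, C, D, E, F. Total: 5.

5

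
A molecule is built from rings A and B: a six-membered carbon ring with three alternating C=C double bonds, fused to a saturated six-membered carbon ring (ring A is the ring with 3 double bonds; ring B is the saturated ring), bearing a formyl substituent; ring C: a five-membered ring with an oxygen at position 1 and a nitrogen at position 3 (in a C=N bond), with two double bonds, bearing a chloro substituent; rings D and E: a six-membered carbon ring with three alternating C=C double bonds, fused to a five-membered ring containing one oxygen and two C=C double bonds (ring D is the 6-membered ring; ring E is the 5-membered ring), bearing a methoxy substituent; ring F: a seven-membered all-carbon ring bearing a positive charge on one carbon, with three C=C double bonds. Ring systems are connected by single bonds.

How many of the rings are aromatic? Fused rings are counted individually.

Ring A has a continuous p-orbital overlap around the ring; 3 ring double bonds give 6 π electrons. 6 = 4(1)+2, so ring A is aromatic (benzene ring).
Ring B has four sp³ carbons, so it is not fully conjugated — not aromatic (cyclohexane ring).
Ring C is planar and fully conjugated; 2 ring double bonds (4 π electrons) plus a heteroatom lone pair (2) give 6 π electrons. Since 6 = 4n+2 (n=1), ring C is aromatic (oxazole).
Rings D and E form a fused bicyclic system (with one oxygen) with 9 sp² atoms and 10 π electrons from ring double bonds plus a heteroatom lone pair. 10 = 4(2)+2, so the system is aromatic and both rings count as aromatic (benzofuran).
Ring F is fully conjugated (every ring atom contributes a p orbital); 3 ring double bonds (6 π electrons) plus the carbocation's empty p orbital (0, but keeps the ring conjugated) give 6 π electrons. 6 = 4(1)+2, so ring F is aromatic (tropylium cation).
Aromatic: A, C, D, E, F. Total: 5.

5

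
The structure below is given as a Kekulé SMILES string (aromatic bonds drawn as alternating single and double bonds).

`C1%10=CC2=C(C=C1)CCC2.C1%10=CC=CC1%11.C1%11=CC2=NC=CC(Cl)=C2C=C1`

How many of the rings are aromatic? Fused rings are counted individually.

3

The SMILES encodes a six-membered carbon ring with three alternating C=C double bonds, fused to a saturated five-membered carbon ring; a five-membered carbon ring with two conjugated C=C double bonds and one sp³ carbon; two fused six-membered rings, each with three alternating double bonds; one ring is all carbon and the other has one ring nitrogen.
The 6-membered ring is planar and fully conjugated; 3 ring double bonds give 6 π electrons. That satisfies 4n+2 with n=1, so it is aromatic (benzene ring).
The 5-membered ring has three sp³ carbons, so it is not fully conjugated — not aromatic (cyclopentane ring).
The second 5-membered ring has one sp³ carbon, so it is not fully conjugated — not aromatic (cyclopentadiene).
The fused 6/6-membered bicyclic (with one nitrogen) is a single π system with 10 sp² atoms and 10 π electrons from ring double bonds. 10 = 4(2)+2, so the system is aromatic and both rings count as aromatic (quinoline).
3 of the 5 rings are aromatic. Total: 3.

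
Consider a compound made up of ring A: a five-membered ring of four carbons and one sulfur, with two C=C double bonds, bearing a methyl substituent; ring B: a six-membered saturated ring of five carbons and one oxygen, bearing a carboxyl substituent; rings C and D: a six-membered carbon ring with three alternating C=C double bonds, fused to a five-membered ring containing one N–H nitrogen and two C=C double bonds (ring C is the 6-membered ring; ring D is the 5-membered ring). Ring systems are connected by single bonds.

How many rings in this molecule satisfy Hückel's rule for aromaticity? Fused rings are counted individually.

3

Ring A is fully conjugated (every ring atom contributes a p orbital); 2 ring double bonds (4 π electrons) plus a heteroatom lone pair (2) give 6 π electrons. That satisfies 4n+2 with n=1, so ring A is aromatic (thiophene).
Ring B has only sp³ atoms, so it is not fully conjugated — not aromatic (tetrahydropyran).
Rings C and D form a fused bicyclic system (with one N–H) with 9 sp² atoms and 10 π electrons from ring double bonds plus a heteroatom lone pair. 10 = 4(2)+2, so the system is aromatic and both rings count as aromatic (indole).
Aromatic: A, C, D. Total: 3.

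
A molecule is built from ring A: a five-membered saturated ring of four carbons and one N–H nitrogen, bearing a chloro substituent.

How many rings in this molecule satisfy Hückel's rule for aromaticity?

Ring A has only sp³ atoms, so it is not fully conjugated — not aromatic (pyrrolidine).

0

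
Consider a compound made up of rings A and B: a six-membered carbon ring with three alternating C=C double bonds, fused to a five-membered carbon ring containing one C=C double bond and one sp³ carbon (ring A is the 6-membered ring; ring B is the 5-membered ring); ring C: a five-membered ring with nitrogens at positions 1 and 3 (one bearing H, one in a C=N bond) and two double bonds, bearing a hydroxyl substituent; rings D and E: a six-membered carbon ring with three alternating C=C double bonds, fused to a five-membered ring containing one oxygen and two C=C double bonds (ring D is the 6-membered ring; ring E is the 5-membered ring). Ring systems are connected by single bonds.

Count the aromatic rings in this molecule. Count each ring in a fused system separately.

4

Ring A is fully conjugated (every ring atom contributes a p orbital); 3 ring double bonds give 6 π electrons. Since 6 = 4n+2 (n=1), ring A is aromatic (benzene ring).
Ring B has one sp³ carbon, so it is not fully conjugated — not aromatic (cyclopentene ring).
Ring C has a continuous p-orbital overlap around the ring; 2 ring double bonds (4 π electrons) plus a heteroatom lone pair (2) give 6 π electrons. 6 = 4(1)+2, so ring C is aromatic (imidazole).
Rings D and E form a fused bicyclic system (with one oxygen) with 9 sp² atoms and 10 π electrons from ring double bonds plus a heteroatom lone pair. 10 = 4(2)+2, so the system is aromatic and both rings count as aromatic (benzofuran).
Aromatic: A, C, D, E. Total: 4.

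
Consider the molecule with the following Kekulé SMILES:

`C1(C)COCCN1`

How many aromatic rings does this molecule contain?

0

The SMILES encodes a six-membered saturated ring with an oxygen and an N–H nitrogen at positions 1 and 4.
The 6-membered ring with one oxygen and one N–H (1,4) has only sp³ atoms, so it is not fully conjugated — not aromatic (morpholine).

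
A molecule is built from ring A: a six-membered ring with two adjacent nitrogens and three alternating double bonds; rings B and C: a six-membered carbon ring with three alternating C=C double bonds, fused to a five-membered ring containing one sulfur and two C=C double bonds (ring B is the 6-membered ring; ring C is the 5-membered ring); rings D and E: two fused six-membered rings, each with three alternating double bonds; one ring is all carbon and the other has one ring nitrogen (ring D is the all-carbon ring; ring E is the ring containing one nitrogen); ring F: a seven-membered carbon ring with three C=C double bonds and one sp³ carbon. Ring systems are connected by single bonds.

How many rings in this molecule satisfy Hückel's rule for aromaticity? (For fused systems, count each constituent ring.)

5

Ring A has a continuous p-orbital overlap around the ring; 3 ring double bonds give 6 π electrons. 6 = 4(1)+2, so ring A is aromatic (pyridazine).
Rings B and C form a fused bicyclic system (with one sulfur) with 9 sp² atoms and 10 π electrons from ring double bonds plus a heteroatom lone pair. 10 = 4(2)+2, so the system is aromatic and both rings count as aromatic (benzothiophene).
Rings D and E form a fused bicyclic system (with one nitrogen) with 10 sp² atoms and 10 π electrons from ring double bonds. 10 = 4(2)+2, so the system is aromatic and both rings count as aromatic (quinoline).
Ring F has one sp³ carbon, so it is not fully conjugated — not aromatic (cycloheptatriene).
Aromatic: A, B, C, D, E. Total: 5.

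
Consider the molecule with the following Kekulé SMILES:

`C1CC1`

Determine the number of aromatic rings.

0

The SMILES encodes a three-membered saturated carbon ring.
The 3-membered ring has only sp³ atoms, so it is not fully conjugated — not aromatic (cyclopropane).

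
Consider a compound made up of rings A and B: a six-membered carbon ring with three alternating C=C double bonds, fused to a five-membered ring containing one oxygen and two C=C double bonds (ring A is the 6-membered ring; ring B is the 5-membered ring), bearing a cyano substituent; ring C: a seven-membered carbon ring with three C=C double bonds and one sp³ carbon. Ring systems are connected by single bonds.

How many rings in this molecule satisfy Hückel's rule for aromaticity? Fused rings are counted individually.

2

Rings A and B form a fused bicyclic system (with one oxygen) with 9 sp² atoms and 10 π electrons from ring double bonds plus a heteroatom lone pair. 10 = 4(2)+2, so the system is aromatic and both rings count as aromatic (benzofuran).
Ring C has one sp³ carbon, so it is not fully conjugated — not aromatic (cycloheptatriene).
Aromatic: A, B. Total: 2.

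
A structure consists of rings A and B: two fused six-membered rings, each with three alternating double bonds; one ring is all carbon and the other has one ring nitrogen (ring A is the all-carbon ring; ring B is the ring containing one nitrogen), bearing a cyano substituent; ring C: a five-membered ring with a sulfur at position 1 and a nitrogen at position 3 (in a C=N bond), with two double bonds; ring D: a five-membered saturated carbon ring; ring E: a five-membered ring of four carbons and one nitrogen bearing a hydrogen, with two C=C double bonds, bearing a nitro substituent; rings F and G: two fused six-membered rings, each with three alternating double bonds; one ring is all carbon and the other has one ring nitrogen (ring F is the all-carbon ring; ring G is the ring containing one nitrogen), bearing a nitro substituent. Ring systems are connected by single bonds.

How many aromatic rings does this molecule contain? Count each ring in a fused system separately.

6

Rings A and B form a fused bicyclic system (with one nitrogen) with 10 sp² atoms and 10 π electrons from ring double bonds. 10 = 4(2)+2, so the system is aromatic and both rings count as aromatic (quinoline).
Ring C is fully conjugated (every ring atom contributes a p orbital); 2 ring double bonds (4 π electrons) plus a heteroatom lone pair (2) give 6 π electrons. 6 = 4(1)+2, so ring C is aromatic (thiazole).
Ring D has only sp³ atoms, so it is not fully conjugated — not aromatic (cyclopentane).
Ring E is fully conjugated (every ring atom contributes a p orbital); 2 ring double bonds (4 π electrons) plus a heteroatom lone pair (2) give 6 π electrons. Since 6 = 4n+2 (n=1), ring E is aromatic (pyrrole).
Rings F and G form a fused bicyclic system (with one nitrogen) with 10 sp² atoms and 10 π electrons from ring double bonds. 10 = 4(2)+2, so the system is aromatic and both rings count as aromatic (quinoline).
Aromatic: A, B, C, E, F, G. Total: 6.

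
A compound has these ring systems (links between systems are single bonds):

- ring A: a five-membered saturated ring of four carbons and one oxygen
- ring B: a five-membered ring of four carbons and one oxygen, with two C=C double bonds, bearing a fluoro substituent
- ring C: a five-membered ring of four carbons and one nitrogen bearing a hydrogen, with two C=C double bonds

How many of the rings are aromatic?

Ring A has only sp³ atoms, so it is not fully conjugated — not aromatic (tetrahydrofuran).
Ring B has a continuous p-orbital overlap around the ring; 2 ring double bonds (4 π electrons) plus a heteroatom lone pair (2) give 6 π electrons. That satisfies 4n+2 with n=1, so ring B is aromatic (furan).
Ring C has a continuous p-orbital overlap around the ring; 2 ring double bonds (4 π electrons) plus a heteroatom lone pair (2) give 6 π electrons. That satisfies 4n+2 with n=1, so ring C is aromatic (pyrrole).
Aromatic: B, C. Total: 2.

2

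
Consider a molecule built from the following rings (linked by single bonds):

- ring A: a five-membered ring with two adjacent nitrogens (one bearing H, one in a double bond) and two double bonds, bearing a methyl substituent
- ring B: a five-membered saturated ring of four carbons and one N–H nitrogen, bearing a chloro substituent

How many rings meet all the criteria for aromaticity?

Ring A is fully conjugated (every ring atom contributes a p orbital); 2 ring double bonds (4 π electrons) plus a heteroatom lone pair (2) give 6 π electrons. That satisfies 4n+2 with n=1, so ring A is aromatic (pyrazole).
Ring B has only sp³ atoms, so it is not fully conjugated — not aromatic (pyrrolidine).
Aromatic: A. Total: 1.

1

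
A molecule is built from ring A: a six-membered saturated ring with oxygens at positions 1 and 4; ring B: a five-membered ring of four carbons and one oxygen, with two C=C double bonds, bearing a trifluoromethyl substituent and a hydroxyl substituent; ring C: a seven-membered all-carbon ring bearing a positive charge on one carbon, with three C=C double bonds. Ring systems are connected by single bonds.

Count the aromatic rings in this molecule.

Ring A has only sp³ atoms, so it is not fully conjugated — not aromatic (1,4-dioxane).
Ring B is planar and fully conjugated; 2 ring double bonds (4 π electrons) plus a heteroatom lone pair (2) give 6 π electrons. Since 6 = 4n+2 (n=1), ring B is aromatic (furan).
Ring C is fully conjugated (every ring atom contributes a p orbital); 3 ring double bonds (6 π electrons) plus the carbocation's empty p orbital (0, but keeps the ring conjugated) give 6 π electrons. 6 = 4(1)+2, so ring C is aromatic (tropylium cation).
Aromatic: B, C. Total: 2.

2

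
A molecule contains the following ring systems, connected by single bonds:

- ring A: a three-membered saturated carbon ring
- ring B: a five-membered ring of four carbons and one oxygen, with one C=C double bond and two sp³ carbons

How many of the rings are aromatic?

Ring A has only sp³ atoms, so it is not fully conjugated — not aromatic (cyclopropane).
Ring B has two sp³ carbons, so it is not fully conjugated — not aromatic (2,3-dihydrofuran).
No ring is aromatic. Total: 0.

0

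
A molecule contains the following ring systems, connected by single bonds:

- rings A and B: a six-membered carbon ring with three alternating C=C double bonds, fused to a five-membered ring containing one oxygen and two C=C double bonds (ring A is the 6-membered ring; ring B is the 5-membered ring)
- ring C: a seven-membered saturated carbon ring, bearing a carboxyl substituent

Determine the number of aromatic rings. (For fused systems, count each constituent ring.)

Rings A and B form a fused bicyclic system (with one oxygen) with 9 sp² atoms and 10 π electrons from ring double bonds plus a heteroatom lone pair. 10 = 4(2)+2, so the system is aromatic and both rings count as aromatic (benzofuran).
Ring C has only sp³ atoms, so it is not fully conjugated — not aromatic (cycloheptane).
Aromatic: A, B. Total: 2.

2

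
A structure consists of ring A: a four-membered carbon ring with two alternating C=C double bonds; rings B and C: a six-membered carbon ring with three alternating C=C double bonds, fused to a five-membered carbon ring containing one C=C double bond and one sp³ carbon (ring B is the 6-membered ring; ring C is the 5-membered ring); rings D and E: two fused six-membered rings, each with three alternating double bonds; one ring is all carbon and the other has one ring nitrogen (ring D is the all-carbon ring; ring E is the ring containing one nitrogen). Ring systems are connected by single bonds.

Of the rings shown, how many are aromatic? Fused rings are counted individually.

Ring A has only sp² ring atoms; a planar conformation would have a fully conjugated π system of 4 electrons. But 4 = 4(1), which is 4n not 4n+2, so ring A is not aromatic (cyclobutadiene) — cyclobutadiene is antiaromatic and distorts to a rectangle.
Ring B has a continuous p-orbital overlap around the ring; 3 ring double bonds give 6 π electrons. That satisfies 4n+2 with n=1, so ring B is aromatic (benzene ring).
Ring C has one sp³ carbon, so it is not fully conjugated — not aromatic (cyclopentene ring).
Rings D and E form a fused bicyclic system (with one nitrogen) with 10 sp² atoms and 10 π electrons from ring double bonds. 10 = 4(2)+2, so the system is aromatic and both rings count as aromatic (quinoline).
Aromatic: B, D, E. Total: 3.

3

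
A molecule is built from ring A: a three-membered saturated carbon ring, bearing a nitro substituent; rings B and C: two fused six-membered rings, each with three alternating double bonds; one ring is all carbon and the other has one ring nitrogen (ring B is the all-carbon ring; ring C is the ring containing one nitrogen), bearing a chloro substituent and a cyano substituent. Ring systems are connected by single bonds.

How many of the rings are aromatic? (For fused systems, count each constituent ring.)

Ring A has only sp³ atoms, so it is not fully conjugated — not aromatic (cyclopropane).
Rings B and C form a fused bicyclic system (with one nitrogen) with 10 sp² atoms and 10 π electrons from ring double bonds. 10 = 4(2)+2, so the system is aromatic and both rings count as aromatic (quinoline).
Aromatic: B, C. Total: 2.

2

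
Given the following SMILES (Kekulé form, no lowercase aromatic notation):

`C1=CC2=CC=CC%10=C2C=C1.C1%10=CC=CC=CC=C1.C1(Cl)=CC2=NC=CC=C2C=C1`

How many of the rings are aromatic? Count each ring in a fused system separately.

4

The SMILES encodes two fused six-membered carbon rings, each with three alternating C=C double bonds; an eight-membered carbon ring with four alternating C=C double bonds; two fused six-membered rings, each with three alternating double bonds; one ring is all carbon and the other has one ring nitrogen.
The fused 6/6-membered bicyclic is a single π system with 10 sp² atoms and 10 π electrons from ring double bonds. 10 = 4(2)+2, so the system is aromatic and both rings count as aromatic (naphthalene).
The 8-membered ring has only sp² ring atoms; a planar conformation would have a fully conjugated π system of 8 electrons. But 8 = 4(2), which is 4n not 4n+2, so it is not aromatic (cyclooctatetraene) — cyclooctatetraene distorts into a non-planar tub to avoid antiaromaticity.
The fused 6/6-membered bicyclic (with one nitrogen) is a single π system with 10 sp² atoms and 10 π electrons from ring double bonds. 10 = 4(2)+2, so the system is aromatic and both rings count as aromatic (quinoline).
4 of the 5 rings are aromatic. Total: 4.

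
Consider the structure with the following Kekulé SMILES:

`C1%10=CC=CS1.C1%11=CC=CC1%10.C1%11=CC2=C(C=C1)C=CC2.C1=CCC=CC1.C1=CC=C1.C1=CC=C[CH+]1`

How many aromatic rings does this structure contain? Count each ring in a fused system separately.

The SMILES encodes a five-membered ring of four carbons and one sulfur, with two C=C double bonds; a five-membered carbon ring with two conjugated C=C double bonds and one sp³ carbon; a six-membered carbon ring with three alternating C=C double bonds, fused to a five-membered carbon ring containing one C=C double bond and one sp³ carbon; a six-membered carbon ring with two isolated C=C double bonds and two sp³ carbons; a four-membered carbon ring with two alternating C=C double bonds; a five-membered all-carbon ring bearing a positive charge on one carbon, with two C=C double bonds.
The 5-membered ring with one sulfur is fully conjugated (every ring atom contributes a p orbital); 2 ring double bonds (4 π electrons) plus a heteroatom lone pair (2) give 6 π electrons. Since 6 = 4n+2 (n=1), it is aromatic (thiophene).
The 5-membered ring has one sp³ carbon, so it is not fully conjugated — not aromatic (cyclopentadiene).
The 6-membered ring has a continuous p-orbital overlap around the ring; 3 ring double bonds give 6 π electrons. Since 6 = 4n+2 (n=1), it is aromatic (benzene ring).
The second 5-membered ring has one sp³ carbon, so it is not fully conjugated — not aromatic (cyclopentene ring).
The second 6-membered ring has two sp³ carbons, so it is not fully conjugated — not aromatic (1,4-cyclohexadiene).
The 4-membered ring has only sp² ring atoms; a planar conformation would have a fully conjugated π system of 4 electrons. But 4 = 4(1), which is 4n not 4n+2, so it is not aromatic (cyclobutadiene) — cyclobutadiene is antiaromatic and distorts to a rectangle.
The third 5-membered ring has only sp² ring atoms; a planar conformation would have a fully conjugated π system of 4 electrons. But 4 = 4(1), which is 4n not 4n+2, so it is not aromatic (cyclopentadienyl cation).
2 of the 7 rings are aromatic. Total: 2.

2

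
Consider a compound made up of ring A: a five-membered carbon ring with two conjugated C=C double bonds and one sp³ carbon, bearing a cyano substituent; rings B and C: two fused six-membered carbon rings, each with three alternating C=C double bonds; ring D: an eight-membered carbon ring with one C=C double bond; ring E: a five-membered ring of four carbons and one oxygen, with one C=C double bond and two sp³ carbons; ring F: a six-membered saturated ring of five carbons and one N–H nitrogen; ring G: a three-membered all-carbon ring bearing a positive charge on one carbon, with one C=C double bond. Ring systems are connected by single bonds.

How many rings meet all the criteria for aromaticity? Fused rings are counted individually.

3

Ring A has one sp³ carbon, so it is not fully conjugated — not aromatic (cyclopentadiene).
Rings B and C form a fused bicyclic system with 10 sp² atoms and 10 π electrons from ring double bonds. 10 = 4(2)+2, so the system is aromatic and both rings count as aromatic (naphthalene).
Ring D has six sp³ carbons, so it is not fully conjugated — not aromatic (cyclooctene).
Ring E has two sp³ carbons, so it is not fully conjugated — not aromatic (2,3-dihydrofuran).
Ring F has only sp³ atoms, so it is not fully conjugated — not aromatic (piperidine).
Ring G is planar and fully conjugated; 1 ring double bond (2 π electrons) plus the carbocation's empty p orbital (0, but keeps the ring conjugated) give 2 π electrons. Since 2 = 4n+2 (n=0), ring G is aromatic (cyclopropenyl cation).
Aromatic: B, C, G. Total: 3.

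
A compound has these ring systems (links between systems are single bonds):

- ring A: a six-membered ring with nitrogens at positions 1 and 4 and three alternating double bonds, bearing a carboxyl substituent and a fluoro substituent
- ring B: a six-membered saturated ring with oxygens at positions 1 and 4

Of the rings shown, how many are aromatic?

Ring A is fully conjugated (every ring atom contributes a p orbital); 3 ring double bonds give 6 π electrons. 6 = 4(1)+2, so ring A is aromatic (pyrazine).
Ring B has only sp³ atoms, so it is not fully conjugated — not aromatic (1,4-dioxane).
Aromatic: A. Total: 1.

1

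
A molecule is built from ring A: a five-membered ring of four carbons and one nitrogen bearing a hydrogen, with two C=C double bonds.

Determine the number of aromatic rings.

1

Ring A has a continuous p-orbital overlap around the ring; 2 ring double bonds (4 π electrons) plus a heteroatom lone pair (2) give 6 π electrons. 6 = 4(1)+2, so ring A is aromatic (pyrrole).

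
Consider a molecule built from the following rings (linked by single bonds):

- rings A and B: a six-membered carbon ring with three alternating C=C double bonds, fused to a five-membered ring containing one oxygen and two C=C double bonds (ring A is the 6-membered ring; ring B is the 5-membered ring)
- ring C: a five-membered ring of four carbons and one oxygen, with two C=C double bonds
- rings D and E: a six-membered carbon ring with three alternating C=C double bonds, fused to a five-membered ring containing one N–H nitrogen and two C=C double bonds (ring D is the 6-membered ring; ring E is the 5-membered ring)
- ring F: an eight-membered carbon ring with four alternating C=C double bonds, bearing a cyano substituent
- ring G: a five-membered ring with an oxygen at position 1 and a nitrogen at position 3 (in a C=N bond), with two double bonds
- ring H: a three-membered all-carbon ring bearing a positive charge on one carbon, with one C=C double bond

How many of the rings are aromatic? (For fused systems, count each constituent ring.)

7

Rings A and B form a fused bicyclic system (with one oxygen) with 9 sp² atoms and 10 π electrons from ring double bonds plus a heteroatom lone pair. 10 = 4(2)+2, so the system is aromatic and both rings count as aromatic (benzofuran).
Ring C is fully conjugated (every ring atom contributes a p orbital); 2 ring double bonds (4 π electrons) plus a heteroatom lone pair (2) give 6 π electrons. 6 = 4(1)+2, so ring C is aromatic (furan).
Rings D and E form a fused bicyclic system (with one N–H) with 9 sp² atoms and 10 π electrons from ring double bonds plus a heteroatom lone pair. 10 = 4(2)+2, so the system is aromatic and both rings count as aromatic (indole).
Ring F has only sp² ring atoms; a planar conformation would have a fully conjugated π system of 8 electrons. But 8 = 4(2), which is 4n not 4n+2, so ring F is not aromatic (cyclooctatetraene) — cyclooctatetraene distorts into a non-planar tub to avoid antiaromaticity.
Ring G is planar and fully conjugated; 2 ring double bonds (4 π electrons) plus a heteroatom lone pair (2) give 6 π electrons. 6 = 4(1)+2, so ring G is aromatic (oxazole).
Ring H has a continuous p-orbital overlap around the ring; 1 ring double bond (2 π electrons) plus the carbocation's empty p orbital (0, but keeps the ring conjugated) give 2 π electrons. That satisfies 4n+2 with n=0, so ring H is aromatic (cyclopropenyl cation).
Aromatic: A, B, C, D, E, G, H. Total: 7.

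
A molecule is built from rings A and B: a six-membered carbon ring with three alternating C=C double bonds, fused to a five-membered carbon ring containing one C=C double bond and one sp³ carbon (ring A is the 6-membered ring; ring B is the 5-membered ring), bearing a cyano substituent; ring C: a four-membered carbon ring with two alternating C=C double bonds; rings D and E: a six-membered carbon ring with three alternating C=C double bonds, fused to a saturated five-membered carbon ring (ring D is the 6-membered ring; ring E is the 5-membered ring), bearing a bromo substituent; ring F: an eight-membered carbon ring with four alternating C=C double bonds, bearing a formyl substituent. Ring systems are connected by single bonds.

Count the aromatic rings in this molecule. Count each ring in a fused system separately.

Ring A is planar and fully conjugated; 3 ring double bonds give 6 π electrons. 6 = 4(1)+2, so ring A is aromatic (benzene ring).
Ring B has one sp³ carbon, so it is not fully conjugated — not aromatic (cyclopentene ring).
Ring C has only sp² ring atoms; a planar conformation would have a fully conjugated π system of 4 electrons. But 4 = 4(1), which is 4n not 4n+2, so ring C is not aromatic (cyclobutadiene) — cyclobutadiene is antiaromatic and distorts to a rectangle.
Ring D is fully conjugated (every ring atom contributes a p orbital); 3 ring double bonds give 6 π electrons. That satisfies 4n+2 with n=1, so ring D is aromatic (benzene ring).
Ring E has three sp³ carbons, so it is not fully conjugated — not aromatic (cyclopentane ring).
Ring F has only sp² ring atoms; a planar conformation would have a fully conjugated π system of 8 electrons. But 8 = 4(2), which is 4n not 4n+2, so ring F is not aromatic (cyclooctatetraene) — cyclooctatetraene distorts into a non-planar tub to avoid antiaromaticity.
Aromatic: A, D. Total: 2.

2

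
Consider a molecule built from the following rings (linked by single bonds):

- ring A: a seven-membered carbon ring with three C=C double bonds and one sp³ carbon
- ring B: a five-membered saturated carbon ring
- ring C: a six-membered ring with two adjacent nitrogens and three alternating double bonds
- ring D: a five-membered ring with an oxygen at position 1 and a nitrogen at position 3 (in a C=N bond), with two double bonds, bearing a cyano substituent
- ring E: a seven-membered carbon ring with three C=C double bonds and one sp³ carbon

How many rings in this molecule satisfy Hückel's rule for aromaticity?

Ring A has one sp³ carbon, so it is not fully conjugated — not aromatic (cycloheptatriene).
Ring B has only sp³ atoms, so it is not fully conjugated — not aromatic (cyclopentane).
Ring C is planar and fully conjugated; 3 ring double bonds give 6 π electrons. Since 6 = 4n+2 (n=1), ring C is aromatic (pyridazine).
Ring D has a continuous p-orbital overlap around the ring; 2 ring double bonds (4 π electrons) plus a heteroatom lone pair (2) give 6 π electrons. That satisfies 4n+2 with n=1, so ring D is aromatic (oxazole).
Ring E has one sp³ carbon, so it is not fully conjugated — not aromatic (cycloheptatriene).
Aromatic: C, D. Total: 2.

2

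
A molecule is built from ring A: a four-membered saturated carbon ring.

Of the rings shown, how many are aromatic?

0

Ring A has only sp³ atoms, so it is not fully conjugated — not aromatic (cyclobutane).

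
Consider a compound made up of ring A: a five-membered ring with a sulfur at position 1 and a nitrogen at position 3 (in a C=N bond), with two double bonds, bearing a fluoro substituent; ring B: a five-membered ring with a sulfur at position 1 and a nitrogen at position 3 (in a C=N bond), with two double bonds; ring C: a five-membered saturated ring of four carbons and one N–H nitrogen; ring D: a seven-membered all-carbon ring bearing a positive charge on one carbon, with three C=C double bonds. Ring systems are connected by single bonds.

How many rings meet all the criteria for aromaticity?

Ring A has a continuous p-orbital overlap around the ring; 2 ring double bonds (4 π electrons) plus a heteroatom lone pair (2) give 6 π electrons. 6 = 4(1)+2, so ring A is aromatic (thiazole).
Ring B is planar and fully conjugated; 2 ring double bonds (4 π electrons) plus a heteroatom lone pair (2) give 6 π electrons. That satisfies 4n+2 with n=1, so ring B is aromatic (thiazole).
Ring C has only sp³ atoms, so it is not fully conjugated — not aromatic (pyrrolidine).
Ring D is fully conjugated (every ring atom contributes a p orbital); 3 ring double bonds (6 π electrons) plus the carbocation's empty p orbital (0, but keeps the ring conjugated) give 6 π electrons. That satisfies 4n+2 with n=1, so ring D is aromatic (tropylium cation).
Aromatic: A, B, D. Total: 3.

3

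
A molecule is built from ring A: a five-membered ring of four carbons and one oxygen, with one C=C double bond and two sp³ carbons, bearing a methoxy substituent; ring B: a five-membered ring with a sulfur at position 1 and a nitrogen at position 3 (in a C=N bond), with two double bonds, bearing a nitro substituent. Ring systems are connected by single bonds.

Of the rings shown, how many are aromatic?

1

Ring A has two sp³ carbons, so it is not fully conjugated — not aromatic (2,3-dihydrofuran).
Ring B is fully conjugated (every ring atom contributes a p orbital); 2 ring double bonds (4 π electrons) plus a heteroatom lone pair (2) give 6 π electrons. 6 = 4(1)+2, so ring B is aromatic (thiazole).
Aromatic: B. Total: 1.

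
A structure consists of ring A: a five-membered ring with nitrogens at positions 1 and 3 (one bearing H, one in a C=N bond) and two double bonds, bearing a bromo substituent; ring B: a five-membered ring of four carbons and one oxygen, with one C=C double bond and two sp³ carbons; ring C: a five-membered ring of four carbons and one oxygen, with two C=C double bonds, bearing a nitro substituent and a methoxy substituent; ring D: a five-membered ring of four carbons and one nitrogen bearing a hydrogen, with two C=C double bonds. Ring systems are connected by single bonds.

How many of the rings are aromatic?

Ring A has a continuous p-orbital overlap around the ring; 2 ring double bonds (4 π electrons) plus a heteroatom lone pair (2) give 6 π electrons. That satisfies 4n+2 with n=1, so ring A is aromatic (imidazole).
Ring B has two sp³ carbons, so it is not fully conjugated — not aromatic (2,3-dihydrofuran).
Ring C has a continuous p-orbital overlap around the ring; 2 ring double bonds (4 π electrons) plus a heteroatom lone pair (2) give 6 π electrons. 6 = 4(1)+2, so ring C is aromatic (furan).
Ring D is planar and fully conjugated; 2 ring double bonds (4 π electrons) plus a heteroatom lone pair (2) give 6 π electrons. That satisfies 4n+2 with n=1, so ring D is aromatic (pyrrole).
Aromatic: A, C, D. Total: 3.

3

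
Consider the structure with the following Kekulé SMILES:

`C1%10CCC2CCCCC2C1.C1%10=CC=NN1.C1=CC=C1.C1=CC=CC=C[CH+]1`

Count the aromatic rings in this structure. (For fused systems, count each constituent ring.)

2

The SMILES encodes two fused six-membered saturated carbon rings; a five-membered ring with two adjacent nitrogens (one bearing H, one in a double bond) and two double bonds; a four-membered carbon ring with two alternating C=C double bonds; a seven-membered all-carbon ring bearing a positive charge on one carbon, with three C=C double bonds.
The 6-membered ring has only sp³ atoms, so it is not fully conjugated — not aromatic (cyclohexane ring).
The second 6-membered ring has only sp³ atoms, so it is not fully conjugated — not aromatic (cyclohexane ring).
The 5-membered ring with two adjacent nitrogens (one N–H, one =N–) is fully conjugated (every ring atom contributes a p orbital); 2 ring double bonds (4 π electrons) plus a heteroatom lone pair (2) give 6 π electrons. 6 = 4(1)+2, so it is aromatic (pyrazole).
The 4-membered ring has only sp² ring atoms; a planar conformation would have a fully conjugated π system of 4 electrons. But 4 = 4(1), which is 4n not 4n+2, so it is not aromatic (cyclobutadiene) — cyclobutadiene is antiaromatic and distorts to a rectangle.
The 7-membered ring is planar and fully conjugated; 3 ring double bonds (6 π electrons) plus the carbocation's empty p orbital (0, but keeps the ring conjugated) give 6 π electrons. 6 = 4(1)+2, so it is aromatic (tropylium cation).
2 of the 5 rings are aromatic. Total: 2.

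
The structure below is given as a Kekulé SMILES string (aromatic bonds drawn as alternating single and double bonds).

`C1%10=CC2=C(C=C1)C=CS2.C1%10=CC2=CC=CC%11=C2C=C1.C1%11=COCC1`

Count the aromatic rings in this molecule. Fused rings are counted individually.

The SMILES encodes a six-membered carbon ring with three alternating C=C double bonds, fused to a five-membered ring containing one sulfur and two C=C double bonds; two fused six-membered carbon rings, each with three alternating C=C double bonds; a five-membered ring of four carbons and one oxygen, with one C=C double bond and two sp³ carbons.
The fused 6/5-membered bicyclic (with one sulfur) is a single π system with 9 sp² atoms and 10 π electrons from ring double bonds plus a heteroatom lone pair. 10 = 4(2)+2, so the system is aromatic and both rings count as aromatic (benzothiophene).
The fused 6/6-membered bicyclic is a single π system with 10 sp² atoms and 10 π electrons from ring double bonds. 10 = 4(2)+2, so the system is aromatic and both rings count as aromatic (naphthalene).
The 5-membered ring with one oxygen has two sp³ carbons, so it is not fully conjugated — not aromatic (2,3-dihydrofuran).
4 of the 5 rings are aromatic. Total: 4.

4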